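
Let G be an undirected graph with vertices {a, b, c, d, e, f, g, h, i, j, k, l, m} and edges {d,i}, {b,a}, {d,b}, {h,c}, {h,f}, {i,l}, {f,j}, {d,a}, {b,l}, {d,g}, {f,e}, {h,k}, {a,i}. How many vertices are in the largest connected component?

6

m is isolated — a component by itself.
Starting from a we can reach a, b, d, g, i, l. That is one component of size 6.
Starting from c we can reach c, e, f, h, j, k. That is one component of size 6.
The largest has 6 vertices.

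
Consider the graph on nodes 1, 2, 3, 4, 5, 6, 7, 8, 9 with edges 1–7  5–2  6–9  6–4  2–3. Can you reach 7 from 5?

No

The component containing 5 is {2, 3, 5}, and 7 is not in it.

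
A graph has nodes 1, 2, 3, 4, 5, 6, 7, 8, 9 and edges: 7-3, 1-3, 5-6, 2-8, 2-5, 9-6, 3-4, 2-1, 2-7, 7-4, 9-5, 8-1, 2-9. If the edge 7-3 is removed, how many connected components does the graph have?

7 and 3 are still connected via 7-4-3, so the component count stays at 1.

1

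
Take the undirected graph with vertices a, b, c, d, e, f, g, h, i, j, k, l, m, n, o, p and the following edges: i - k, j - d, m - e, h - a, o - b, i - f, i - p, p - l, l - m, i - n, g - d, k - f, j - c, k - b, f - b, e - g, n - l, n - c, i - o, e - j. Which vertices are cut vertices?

Removing i increases the component count from 2 to 3, so i is a cut vertex.
By contrast removing m leaves 2 components; it is not a cut vertex. No other vertex is a cut vertex either.

i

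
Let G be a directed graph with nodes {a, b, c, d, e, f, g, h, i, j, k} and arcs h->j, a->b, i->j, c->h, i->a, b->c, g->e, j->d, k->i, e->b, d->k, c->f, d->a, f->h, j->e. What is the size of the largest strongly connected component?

{a, b, c, d, e, f, h, i, j, k} are all mutually reachable — one SCC of size 10.
{g} is an SCC by itself.
The largest has 10 vertices.

10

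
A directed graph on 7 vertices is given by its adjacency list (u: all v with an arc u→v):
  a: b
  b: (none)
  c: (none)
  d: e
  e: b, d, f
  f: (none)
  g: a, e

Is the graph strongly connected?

No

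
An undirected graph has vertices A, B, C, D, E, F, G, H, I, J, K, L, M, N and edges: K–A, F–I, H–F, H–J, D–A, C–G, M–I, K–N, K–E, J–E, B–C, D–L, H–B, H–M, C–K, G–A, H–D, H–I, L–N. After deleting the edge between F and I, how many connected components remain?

F and I are still connected via F-H-I, so the component count stays at 1.

1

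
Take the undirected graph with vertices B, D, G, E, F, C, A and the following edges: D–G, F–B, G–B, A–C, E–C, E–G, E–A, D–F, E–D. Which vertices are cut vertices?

Removing E increases the component count from 1 to 2, so E is a cut vertex.
By contrast removing F leaves 1 component; it is not a cut vertex. No other vertex is a cut vertex either.

E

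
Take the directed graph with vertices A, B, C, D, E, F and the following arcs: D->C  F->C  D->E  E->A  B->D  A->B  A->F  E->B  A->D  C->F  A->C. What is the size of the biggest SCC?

{A, B, D, E} are all mutually reachable — one SCC of size 4.
{C, F} are all mutually reachable — one SCC of size 2.
The largest has 4 vertices.

4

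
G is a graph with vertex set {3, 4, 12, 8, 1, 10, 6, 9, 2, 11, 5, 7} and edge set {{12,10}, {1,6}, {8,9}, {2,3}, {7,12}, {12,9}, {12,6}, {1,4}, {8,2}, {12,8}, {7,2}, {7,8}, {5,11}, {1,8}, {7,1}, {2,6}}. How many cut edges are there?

The edges on the cycle 7-12-9-8-7 are not bridges since each lies on that cycle.
But removing 4-1 disconnects 4 from 1; removing 5-11 disconnects 5 from 11; removing 3-2 disconnects 3 from 2; removing 10-12 disconnects 10 from 12 — these are bridges.
That makes 4 bridges.

4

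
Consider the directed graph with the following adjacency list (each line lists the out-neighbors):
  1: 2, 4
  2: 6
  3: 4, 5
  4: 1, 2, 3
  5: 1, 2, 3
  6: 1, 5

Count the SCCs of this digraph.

1

{1, 2, 3, 4, 5, 6} are all mutually reachable — one SCC of size 6.
That gives 1 strongly connected component.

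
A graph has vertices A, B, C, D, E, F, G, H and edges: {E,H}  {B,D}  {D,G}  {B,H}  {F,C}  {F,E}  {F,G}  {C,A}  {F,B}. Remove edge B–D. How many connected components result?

1

B and D are still connected via B-F-G-D, so the component count stays at 1.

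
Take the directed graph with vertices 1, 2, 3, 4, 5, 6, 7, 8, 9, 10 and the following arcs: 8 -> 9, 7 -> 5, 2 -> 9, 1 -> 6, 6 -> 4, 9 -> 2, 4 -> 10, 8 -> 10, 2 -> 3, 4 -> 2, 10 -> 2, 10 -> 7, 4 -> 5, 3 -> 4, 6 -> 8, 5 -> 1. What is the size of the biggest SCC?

10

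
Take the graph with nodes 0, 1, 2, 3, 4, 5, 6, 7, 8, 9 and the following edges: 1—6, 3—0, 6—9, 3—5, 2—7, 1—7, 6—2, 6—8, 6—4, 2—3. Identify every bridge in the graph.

0-3, 2-3, 3-5, 4-6, 6-8, 6-9

The edges on the cycle 1-6-2-7-1 are not bridges since each lies on that cycle.
But removing 6—4 disconnects 6 from 4; removing 6—8 disconnects 6 from 8; removing 2—3 disconnects 2 from 3; removing 3—0 disconnects 3 from 0 — these are bridges.
In total 6 edges are bridges.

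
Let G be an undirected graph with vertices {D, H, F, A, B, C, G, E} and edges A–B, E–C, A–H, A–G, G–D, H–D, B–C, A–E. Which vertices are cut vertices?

A

Removing A increases the component count from 2 to 3, so A is a cut vertex.
By contrast removing B leaves 2 components; it is not a cut vertex. No other vertex is a cut vertex either.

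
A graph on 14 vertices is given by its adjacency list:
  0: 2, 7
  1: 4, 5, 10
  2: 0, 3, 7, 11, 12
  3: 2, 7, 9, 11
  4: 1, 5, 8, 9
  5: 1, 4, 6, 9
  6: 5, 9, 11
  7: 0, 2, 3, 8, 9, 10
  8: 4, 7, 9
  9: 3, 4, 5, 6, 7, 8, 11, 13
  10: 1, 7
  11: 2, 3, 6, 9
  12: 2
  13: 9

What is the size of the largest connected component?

14

Starting from 0 we can reach 0, 1, 2, 3, 4, 5, 6, 7, 8, 9, 10, 11, 12, 13. That is one component of size 14.
The largest has 14 vertices.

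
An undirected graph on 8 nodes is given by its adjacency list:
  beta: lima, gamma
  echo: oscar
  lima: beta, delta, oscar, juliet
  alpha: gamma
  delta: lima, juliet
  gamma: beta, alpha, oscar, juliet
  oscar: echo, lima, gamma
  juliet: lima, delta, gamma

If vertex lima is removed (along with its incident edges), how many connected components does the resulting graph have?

1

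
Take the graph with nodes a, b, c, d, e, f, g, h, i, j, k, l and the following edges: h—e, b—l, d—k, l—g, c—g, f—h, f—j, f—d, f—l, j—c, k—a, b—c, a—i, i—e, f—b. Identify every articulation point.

Removing f increases the component count from 1 to 2, so f is a cut vertex.
By contrast removing i leaves 1 component; it is not a cut vertex. No other vertex is a cut vertex either.

f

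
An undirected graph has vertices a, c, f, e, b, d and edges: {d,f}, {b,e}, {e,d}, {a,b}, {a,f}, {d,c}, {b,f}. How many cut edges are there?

1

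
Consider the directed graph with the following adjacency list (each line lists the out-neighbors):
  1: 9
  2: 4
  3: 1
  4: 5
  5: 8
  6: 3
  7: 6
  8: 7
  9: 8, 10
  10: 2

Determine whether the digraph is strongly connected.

Yes

From 4 we can reach every vertex (1, 2, 3, 4, 5, 6, 7, 8, 9, 10), and every vertex can reach 4 (1, 2, 3, 4, 5, 6, 7, 8, 9, 10). So the whole graph is one strongly connected component.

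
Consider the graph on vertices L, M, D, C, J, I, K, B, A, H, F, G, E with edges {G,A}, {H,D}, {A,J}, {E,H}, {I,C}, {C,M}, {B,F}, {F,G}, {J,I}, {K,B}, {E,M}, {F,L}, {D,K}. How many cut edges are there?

The edges on the cycle E-H-D-K-B-F-G-A-J-I-C-M-E are not bridges since each lies on that cycle.
But removing L-F disconnects L from F — this is a bridge.

1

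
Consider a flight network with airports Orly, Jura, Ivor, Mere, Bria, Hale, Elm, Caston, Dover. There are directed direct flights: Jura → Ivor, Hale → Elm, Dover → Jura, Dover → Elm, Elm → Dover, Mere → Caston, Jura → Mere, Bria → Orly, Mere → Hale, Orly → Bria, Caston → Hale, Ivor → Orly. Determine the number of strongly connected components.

{Elm, Hale, Jura, Mere, Dover, Caston} are all mutually reachable — one SCC of size 6.
{Bria, Orly} are all mutually reachable — one SCC of size 2.
{Ivor} is an SCC by itself.
That gives 3 strongly connected components.

3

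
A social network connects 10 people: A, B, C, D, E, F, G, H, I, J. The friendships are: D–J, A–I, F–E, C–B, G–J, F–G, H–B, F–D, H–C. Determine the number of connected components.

3

Starting from A we can reach A, I. That is one component of size 2.
Starting from B we can reach B, C, H. That is one component of size 3.
Starting from D we can reach D, E, F, G, J. That is one component of size 5.
Total: 3 components.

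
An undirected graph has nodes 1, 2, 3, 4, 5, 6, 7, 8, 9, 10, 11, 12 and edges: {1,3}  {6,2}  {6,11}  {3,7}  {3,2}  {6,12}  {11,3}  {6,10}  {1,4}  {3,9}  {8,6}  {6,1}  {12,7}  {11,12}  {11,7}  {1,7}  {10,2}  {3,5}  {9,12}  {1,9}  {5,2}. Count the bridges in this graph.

The edges on the cycle 6-1-9-12-7-3-11-6 are not bridges since each lies on that cycle.
But removing 1 - 4 disconnects 1 from 4; removing 8 - 6 disconnects 8 from 6 — these are bridges.
That makes 2 bridges.

2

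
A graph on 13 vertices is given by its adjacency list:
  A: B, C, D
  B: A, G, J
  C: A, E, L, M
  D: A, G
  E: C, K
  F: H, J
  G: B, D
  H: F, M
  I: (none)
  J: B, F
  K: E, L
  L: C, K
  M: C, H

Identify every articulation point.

Removing C increases the component count from 2 to 3, so C is a cut vertex.
By contrast removing M leaves 2 components; it is not a cut vertex. No other vertex is a cut vertex either.

C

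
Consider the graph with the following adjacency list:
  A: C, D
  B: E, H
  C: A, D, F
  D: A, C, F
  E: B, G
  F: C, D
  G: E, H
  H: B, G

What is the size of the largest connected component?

Starting from A we can reach A, C, D, F. That is one component of size 4.
Starting from B we can reach B, E, G, H. That is one component of size 4.
The largest has 4 vertices.

4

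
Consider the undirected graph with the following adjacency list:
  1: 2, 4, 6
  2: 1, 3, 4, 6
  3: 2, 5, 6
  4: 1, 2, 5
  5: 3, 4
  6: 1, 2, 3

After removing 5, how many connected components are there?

With 5 gone, the remaining components are: {1, 2, 3, 4, 6}.
That is 1 component.

1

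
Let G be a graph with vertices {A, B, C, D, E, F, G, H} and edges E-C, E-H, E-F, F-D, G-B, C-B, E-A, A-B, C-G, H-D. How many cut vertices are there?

1

Removing E increases the component count from 1 to 2, so E is a cut vertex.
By contrast removing G leaves 1 component; it is not a cut vertex. No other vertex is a cut vertex either.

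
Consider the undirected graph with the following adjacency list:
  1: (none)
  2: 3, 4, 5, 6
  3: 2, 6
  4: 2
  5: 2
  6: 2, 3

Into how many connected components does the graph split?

2

1 is isolated — a component by itself.
Starting from 2 we can reach 2, 3, 4, 5, 6. That is one component of size 5.
Total: 2 components.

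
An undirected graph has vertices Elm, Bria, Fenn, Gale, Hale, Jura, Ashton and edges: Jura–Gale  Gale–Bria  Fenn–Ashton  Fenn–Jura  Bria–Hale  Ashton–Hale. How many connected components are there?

2

Elm is isolated — a component by itself.
Starting from Bria we can reach Bria, Fenn, Gale, Hale, Jura, Ashton. That is one component of size 6.
Total: 2 components.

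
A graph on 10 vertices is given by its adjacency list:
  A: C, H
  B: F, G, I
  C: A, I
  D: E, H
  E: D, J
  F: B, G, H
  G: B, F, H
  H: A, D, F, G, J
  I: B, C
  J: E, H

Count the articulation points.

1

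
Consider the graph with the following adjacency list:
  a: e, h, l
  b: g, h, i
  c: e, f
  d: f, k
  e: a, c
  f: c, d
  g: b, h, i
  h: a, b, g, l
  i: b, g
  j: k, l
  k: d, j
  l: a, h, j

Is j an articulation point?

Deleting j leaves 1 component (was 1) (its neighbors k, l remain connected to each other), so j is not a cut vertex.

No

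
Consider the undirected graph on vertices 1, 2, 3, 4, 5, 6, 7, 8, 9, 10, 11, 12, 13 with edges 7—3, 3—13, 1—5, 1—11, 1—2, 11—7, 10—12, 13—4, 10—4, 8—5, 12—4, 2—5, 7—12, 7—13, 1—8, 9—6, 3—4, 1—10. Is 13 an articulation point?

No

Deleting 13 leaves 2 components (was 2), so 13 is not a cut vertex.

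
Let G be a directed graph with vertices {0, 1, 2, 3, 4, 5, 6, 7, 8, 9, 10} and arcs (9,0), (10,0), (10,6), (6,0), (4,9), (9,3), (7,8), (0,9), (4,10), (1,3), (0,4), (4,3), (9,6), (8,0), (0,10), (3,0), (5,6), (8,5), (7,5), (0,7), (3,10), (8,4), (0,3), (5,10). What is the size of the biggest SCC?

{0, 3, 4, 5, 6, 7, 8, 9, 10} are all mutually reachable — one SCC of size 9.
{1} is an SCC by itself.
{2} is an SCC by itself.
The largest has 9 vertices.

9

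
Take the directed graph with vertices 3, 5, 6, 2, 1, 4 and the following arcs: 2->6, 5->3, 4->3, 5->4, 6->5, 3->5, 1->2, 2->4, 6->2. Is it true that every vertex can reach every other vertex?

There is no directed path from 2 to 1, so the graph is not strongly connected.

No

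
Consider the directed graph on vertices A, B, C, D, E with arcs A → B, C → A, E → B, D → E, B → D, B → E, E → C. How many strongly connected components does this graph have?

1

{A, B, C, D, E} are all mutually reachable — one SCC of size 5.
That gives 1 strongly connected component.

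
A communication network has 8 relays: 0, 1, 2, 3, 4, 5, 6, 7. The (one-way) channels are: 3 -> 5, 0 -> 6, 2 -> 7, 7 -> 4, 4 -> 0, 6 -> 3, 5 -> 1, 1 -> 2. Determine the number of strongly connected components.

1

{0, 1, 2, 3, 4, 5, 6, 7} are all mutually reachable — one SCC of size 8.
That gives 1 strongly connected component.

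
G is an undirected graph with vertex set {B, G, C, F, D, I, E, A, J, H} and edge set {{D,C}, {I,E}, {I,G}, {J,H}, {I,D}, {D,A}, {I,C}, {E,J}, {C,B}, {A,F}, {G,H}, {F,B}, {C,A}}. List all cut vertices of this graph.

Removing I increases the component count from 1 to 2, so I is a cut vertex.
By contrast removing C leaves 1 component; it is not a cut vertex. No other vertex is a cut vertex either.

I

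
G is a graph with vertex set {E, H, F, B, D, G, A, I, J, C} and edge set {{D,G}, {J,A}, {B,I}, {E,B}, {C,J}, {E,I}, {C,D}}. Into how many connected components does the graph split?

F is isolated — a component by itself.
H is isolated — a component by itself.
Starting from B we can reach B, E, I. That is one component of size 3.
Starting from A we can reach A, C, D, G, J. That is one component of size 5.
Total: 4 components.

4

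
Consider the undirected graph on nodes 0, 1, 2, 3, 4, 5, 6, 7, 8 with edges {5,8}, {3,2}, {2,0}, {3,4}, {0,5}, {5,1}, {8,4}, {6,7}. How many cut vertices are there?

1

Removing 5 increases the component count from 2 to 3, so 5 is a cut vertex.
By contrast removing 8 leaves 2 components; it is not a cut vertex. No other vertex is a cut vertex either.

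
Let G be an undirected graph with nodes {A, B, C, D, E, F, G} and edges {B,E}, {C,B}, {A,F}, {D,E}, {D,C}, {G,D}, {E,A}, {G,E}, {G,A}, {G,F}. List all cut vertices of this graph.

none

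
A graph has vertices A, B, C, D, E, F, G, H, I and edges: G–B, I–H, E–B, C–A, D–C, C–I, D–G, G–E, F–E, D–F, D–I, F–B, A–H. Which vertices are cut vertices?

Removing D increases the component count from 1 to 2, so D is a cut vertex.
By contrast removing A leaves 1 component; it is not a cut vertex. No other vertex is a cut vertex either.

D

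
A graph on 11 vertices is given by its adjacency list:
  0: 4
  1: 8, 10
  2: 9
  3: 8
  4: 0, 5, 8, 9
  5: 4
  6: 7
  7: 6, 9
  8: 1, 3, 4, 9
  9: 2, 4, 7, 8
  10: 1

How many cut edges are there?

8

The edges on the cycle 8-9-4-8 are not bridges since each lies on that cycle.
But removing 10-1 disconnects 10 from 1; removing 7-6 disconnects 7 from 6; removing 4-0 disconnects 4 from 0; removing 8-3 disconnects 8 from 3 — these are bridges.
In total 8 edges are bridges.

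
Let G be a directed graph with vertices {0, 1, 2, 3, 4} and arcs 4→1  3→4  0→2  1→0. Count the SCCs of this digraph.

{4} is an SCC by itself.
{3} is an SCC by itself.
{0} is an SCC by itself.
{2} is an SCC by itself.
{1} is an SCC by itself.
That gives 5 strongly connected components.

5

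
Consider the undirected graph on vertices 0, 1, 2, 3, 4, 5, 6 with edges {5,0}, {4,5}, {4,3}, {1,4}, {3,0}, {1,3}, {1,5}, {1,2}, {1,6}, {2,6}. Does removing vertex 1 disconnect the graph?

Yes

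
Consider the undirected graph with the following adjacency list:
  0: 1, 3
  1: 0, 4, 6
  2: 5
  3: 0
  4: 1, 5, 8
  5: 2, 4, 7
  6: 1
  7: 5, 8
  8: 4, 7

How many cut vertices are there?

4

Removing 0 increases the component count from 1 to 2, so 0 is a cut vertex.
Removing 1 increases the component count from 1 to 3, so 1 is a cut vertex.
Removing 4 increases the component count from 1 to 2, so 4 is a cut vertex.
Likewise 5 is a cut vertex.
By contrast removing 7 leaves 1 component; it is not a cut vertex. No other vertex is a cut vertex either.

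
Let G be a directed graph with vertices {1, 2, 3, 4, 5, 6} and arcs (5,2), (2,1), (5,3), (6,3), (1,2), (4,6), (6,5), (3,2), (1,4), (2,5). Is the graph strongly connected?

From 2 we can reach every vertex (1, 2, 3, 4, 5, 6), and every vertex can reach 2 (1, 2, 3, 4, 5, 6). So the whole graph is one strongly connected component.

Yes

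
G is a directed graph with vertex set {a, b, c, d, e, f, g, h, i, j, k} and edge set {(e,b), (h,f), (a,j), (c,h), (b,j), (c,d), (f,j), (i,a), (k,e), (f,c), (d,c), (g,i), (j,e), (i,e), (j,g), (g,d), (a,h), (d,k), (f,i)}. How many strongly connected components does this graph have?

{a, b, c, d, e, f, g, h, i, j, k} are all mutually reachable — one SCC of size 11.
That gives 1 strongly connected component.

1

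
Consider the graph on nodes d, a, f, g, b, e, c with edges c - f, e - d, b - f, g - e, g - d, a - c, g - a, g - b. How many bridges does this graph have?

0

The edges on the cycle g-e-d-g are not bridges since each lies on that cycle.
Every edge lies on some cycle, so there are no bridges.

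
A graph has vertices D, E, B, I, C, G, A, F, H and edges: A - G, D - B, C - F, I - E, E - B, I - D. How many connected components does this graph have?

H is isolated — a component by itself.
Starting from C we can reach C, F. That is one component of size 2.
Starting from A we can reach A, G. That is one component of size 2.
Starting from B we can reach B, D, E, I. That is one component of size 4.
Total: 4 components.

4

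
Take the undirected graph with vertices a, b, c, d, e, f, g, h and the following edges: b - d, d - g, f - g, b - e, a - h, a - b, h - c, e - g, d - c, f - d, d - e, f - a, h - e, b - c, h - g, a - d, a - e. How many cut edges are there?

0

The edges on the cycle a-h-c-b-a are not bridges since each lies on that cycle.
Every edge lies on some cycle, so there are no bridges.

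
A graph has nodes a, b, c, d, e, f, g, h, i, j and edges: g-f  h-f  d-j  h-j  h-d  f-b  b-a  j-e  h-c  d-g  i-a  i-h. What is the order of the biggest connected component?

Starting from a we can reach a, b, c, d, e, f, g, h, i, j. That is one component of size 10.
The largest has 10 vertices.

10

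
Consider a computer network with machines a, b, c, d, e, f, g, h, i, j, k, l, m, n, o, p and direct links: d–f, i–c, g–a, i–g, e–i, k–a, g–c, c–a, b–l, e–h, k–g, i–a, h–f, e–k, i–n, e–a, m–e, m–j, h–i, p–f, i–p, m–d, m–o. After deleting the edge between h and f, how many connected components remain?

2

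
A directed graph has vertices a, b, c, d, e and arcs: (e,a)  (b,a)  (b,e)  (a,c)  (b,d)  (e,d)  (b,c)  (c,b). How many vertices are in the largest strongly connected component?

4

{a, b, c, e} are all mutually reachable — one SCC of size 4.
{d} is an SCC by itself.
The largest has 4 vertices.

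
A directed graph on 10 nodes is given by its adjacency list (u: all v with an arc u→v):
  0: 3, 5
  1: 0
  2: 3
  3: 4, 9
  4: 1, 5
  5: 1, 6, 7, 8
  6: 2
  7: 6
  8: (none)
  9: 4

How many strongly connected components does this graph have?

2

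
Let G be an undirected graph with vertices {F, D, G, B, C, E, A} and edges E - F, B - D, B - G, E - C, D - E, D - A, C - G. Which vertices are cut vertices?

Removing D increases the component count from 1 to 2, so D is a cut vertex.
Removing E increases the component count from 1 to 2, so E is a cut vertex.
By contrast removing A leaves 1 component; it is not a cut vertex. No other vertex is a cut vertex either.

D, E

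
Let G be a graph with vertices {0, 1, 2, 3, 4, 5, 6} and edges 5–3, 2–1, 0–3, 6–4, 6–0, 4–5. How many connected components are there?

2

Starting from 1 we can reach 1, 2. That is one component of size 2.
Starting from 0 we can reach 0, 3, 4, 5, 6. That is one component of size 5.
Total: 2 components.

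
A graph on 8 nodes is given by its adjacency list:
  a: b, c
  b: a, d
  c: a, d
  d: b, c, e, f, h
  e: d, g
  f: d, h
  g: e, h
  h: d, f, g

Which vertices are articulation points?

d

Removing d increases the component count from 1 to 2, so d is a cut vertex.
By contrast removing g leaves 1 component; it is not a cut vertex. No other vertex is a cut vertex either.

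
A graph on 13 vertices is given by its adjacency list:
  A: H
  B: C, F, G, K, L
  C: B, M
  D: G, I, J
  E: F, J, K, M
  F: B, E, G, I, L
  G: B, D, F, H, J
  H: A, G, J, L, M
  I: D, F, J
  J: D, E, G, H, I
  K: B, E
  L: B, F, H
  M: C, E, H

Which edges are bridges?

The edges on the cycle G-B-C-M-H-G are not bridges since each lies on that cycle.
But removing H-A disconnects H from A — this is a bridge.

A-H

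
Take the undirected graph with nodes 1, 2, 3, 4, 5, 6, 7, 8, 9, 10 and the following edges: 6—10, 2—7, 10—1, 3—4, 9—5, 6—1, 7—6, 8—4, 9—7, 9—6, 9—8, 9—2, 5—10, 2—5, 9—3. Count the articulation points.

Removing 9 increases the component count from 1 to 2, so 9 is a cut vertex.
By contrast removing 8 leaves 1 component; it is not a cut vertex. No other vertex is a cut vertex either.

1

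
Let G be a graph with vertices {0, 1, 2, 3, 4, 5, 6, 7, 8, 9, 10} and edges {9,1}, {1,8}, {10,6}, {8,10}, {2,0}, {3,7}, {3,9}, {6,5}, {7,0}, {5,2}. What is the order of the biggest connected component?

10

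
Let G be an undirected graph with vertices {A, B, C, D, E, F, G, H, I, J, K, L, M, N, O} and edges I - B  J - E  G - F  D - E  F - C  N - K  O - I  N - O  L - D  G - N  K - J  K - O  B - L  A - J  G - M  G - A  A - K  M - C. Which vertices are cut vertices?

G

Removing G increases the component count from 2 to 3, so G is a cut vertex.
By contrast removing I leaves 2 components; it is not a cut vertex. No other vertex is a cut vertex either.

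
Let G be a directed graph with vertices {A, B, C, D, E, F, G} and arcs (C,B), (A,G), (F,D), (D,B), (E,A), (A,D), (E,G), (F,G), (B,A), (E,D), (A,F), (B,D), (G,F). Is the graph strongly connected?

There is no directed path from B to E, so the graph is not strongly connected.

No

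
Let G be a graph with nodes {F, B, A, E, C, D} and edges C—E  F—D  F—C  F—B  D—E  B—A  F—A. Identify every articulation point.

Removing F increases the component count from 1 to 2, so F is a cut vertex.
By contrast removing A leaves 1 component; it is not a cut vertex. No other vertex is a cut vertex either.

F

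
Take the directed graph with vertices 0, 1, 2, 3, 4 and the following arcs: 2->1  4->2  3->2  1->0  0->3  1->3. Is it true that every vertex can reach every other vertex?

There is no directed path from 1 to 4, so the graph is not strongly connected.

No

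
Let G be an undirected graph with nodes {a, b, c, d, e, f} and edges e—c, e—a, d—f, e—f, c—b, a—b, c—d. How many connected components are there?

Starting from a we can reach a, b, c, d, e, f. That is one component of size 6.
Total: 1 component.

1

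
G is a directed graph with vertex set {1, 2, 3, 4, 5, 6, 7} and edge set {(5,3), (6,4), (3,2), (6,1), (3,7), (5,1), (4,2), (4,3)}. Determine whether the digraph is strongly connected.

There is no directed path from 5 to 6, so the graph is not strongly connected.

No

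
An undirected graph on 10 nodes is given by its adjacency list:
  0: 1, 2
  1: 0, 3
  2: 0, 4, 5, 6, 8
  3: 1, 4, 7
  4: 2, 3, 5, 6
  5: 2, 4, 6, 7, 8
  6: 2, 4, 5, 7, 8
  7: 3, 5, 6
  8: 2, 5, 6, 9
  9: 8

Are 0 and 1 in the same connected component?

From 0 we can reach 0, 1, 2, 3, 4, 5, 6, 7, 8, 9, which includes 1.

Yes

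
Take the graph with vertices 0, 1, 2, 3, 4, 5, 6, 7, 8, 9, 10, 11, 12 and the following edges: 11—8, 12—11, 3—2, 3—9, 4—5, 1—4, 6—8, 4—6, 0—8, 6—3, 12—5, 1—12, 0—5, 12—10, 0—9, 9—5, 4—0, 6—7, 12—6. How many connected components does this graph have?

Starting from 0 we can reach 0, 1, 2, 3, 4, 5, 6, 7, 8, 9, 10, 11, 12. That is one component of size 13.
Total: 1 component.

1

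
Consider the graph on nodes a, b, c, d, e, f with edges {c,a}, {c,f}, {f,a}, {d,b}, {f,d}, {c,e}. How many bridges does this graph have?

The edges on the cycle c-f-a-c are not bridges since each lies on that cycle.
But removing f—d disconnects f from d; removing d—b disconnects d from b; removing c—e disconnects c from e — these are bridges.
That makes 3 bridges.

3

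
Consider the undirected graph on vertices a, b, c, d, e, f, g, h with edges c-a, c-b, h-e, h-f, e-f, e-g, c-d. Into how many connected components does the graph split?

2

Starting from e we can reach e, f, g, h. That is one component of size 4.
Starting from a we can reach a, b, c, d. That is one component of size 4.
Total: 2 components.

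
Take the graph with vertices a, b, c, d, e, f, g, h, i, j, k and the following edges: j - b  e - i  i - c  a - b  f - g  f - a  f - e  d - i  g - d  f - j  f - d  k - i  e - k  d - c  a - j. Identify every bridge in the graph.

none

The edges on the cycle f-a-b-j-f are not bridges since each lies on that cycle.
Every edge lies on some cycle, so there are no bridges.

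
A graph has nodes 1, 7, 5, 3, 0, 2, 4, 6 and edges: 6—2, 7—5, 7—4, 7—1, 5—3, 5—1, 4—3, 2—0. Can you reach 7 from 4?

From 4 we can reach 1, 3, 4, 5, 7, which includes 7.

Yes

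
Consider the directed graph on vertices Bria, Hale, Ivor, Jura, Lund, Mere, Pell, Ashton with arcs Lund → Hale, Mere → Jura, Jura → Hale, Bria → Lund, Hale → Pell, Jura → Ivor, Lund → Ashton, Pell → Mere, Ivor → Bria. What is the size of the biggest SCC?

{Bria, Hale, Ivor, Jura, Lund, Mere, Pell} are all mutually reachable — one SCC of size 7.
{Ashton} is an SCC by itself.
The largest has 7 vertices.

7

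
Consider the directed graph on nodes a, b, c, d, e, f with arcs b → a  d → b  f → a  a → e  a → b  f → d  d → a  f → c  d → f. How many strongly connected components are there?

4

{d, f} are all mutually reachable — one SCC of size 2.
{a, b} are all mutually reachable — one SCC of size 2.
{c} is an SCC by itself.
{e} is an SCC by itself.
That gives 4 strongly connected components.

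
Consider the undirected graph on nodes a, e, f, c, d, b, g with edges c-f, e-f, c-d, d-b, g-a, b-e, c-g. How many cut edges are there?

2

The edges on the cycle c-d-b-e-f-c are not bridges since each lies on that cycle.
But removing g-a disconnects g from a; removing c-g disconnects c from g — these are bridges.
That makes 2 bridges.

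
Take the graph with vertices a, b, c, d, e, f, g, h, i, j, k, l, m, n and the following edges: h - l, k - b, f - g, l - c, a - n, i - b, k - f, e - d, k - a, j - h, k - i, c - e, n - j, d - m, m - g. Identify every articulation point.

Removing k increases the component count from 1 to 2, so k is a cut vertex.
By contrast removing n leaves 1 component; it is not a cut vertex. No other vertex is a cut vertex either.

k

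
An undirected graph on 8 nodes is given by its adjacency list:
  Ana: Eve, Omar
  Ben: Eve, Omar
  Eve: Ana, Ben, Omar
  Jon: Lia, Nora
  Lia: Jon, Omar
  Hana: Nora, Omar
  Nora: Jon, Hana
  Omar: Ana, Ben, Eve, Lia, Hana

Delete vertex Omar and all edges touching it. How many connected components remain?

With Omar gone, the remaining components are: {Ana, Ben, Eve}; {Jon, Lia, Hana, Nora}.
That is 2 components.

2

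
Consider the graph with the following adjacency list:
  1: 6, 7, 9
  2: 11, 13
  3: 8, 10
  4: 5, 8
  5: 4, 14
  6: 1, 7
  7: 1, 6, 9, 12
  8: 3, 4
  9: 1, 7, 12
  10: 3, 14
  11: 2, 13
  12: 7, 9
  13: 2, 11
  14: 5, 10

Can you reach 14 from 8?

Yes

From 8 we can reach 3, 4, 5, 8, 10, 14, which includes 14.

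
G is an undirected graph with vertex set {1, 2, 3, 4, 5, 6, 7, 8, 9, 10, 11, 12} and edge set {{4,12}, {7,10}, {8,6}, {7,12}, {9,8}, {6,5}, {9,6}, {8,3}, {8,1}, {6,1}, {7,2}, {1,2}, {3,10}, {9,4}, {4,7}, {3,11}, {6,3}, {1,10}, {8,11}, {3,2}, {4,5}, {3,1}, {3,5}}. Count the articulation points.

0

Removing 3, for instance, still leaves 1 component. No single vertex removal increases the component count — the graph has no articulation points.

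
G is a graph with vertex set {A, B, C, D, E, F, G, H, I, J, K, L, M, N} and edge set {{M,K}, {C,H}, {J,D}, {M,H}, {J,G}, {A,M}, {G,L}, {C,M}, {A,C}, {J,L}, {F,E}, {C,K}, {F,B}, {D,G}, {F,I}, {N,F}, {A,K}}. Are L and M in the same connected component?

The component containing L is {D, G, J, L}, and M is not in it.

No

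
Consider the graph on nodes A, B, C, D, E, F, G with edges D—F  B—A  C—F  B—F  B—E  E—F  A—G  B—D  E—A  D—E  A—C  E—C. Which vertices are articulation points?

Removing A increases the component count from 1 to 2, so A is a cut vertex.
By contrast removing G leaves 1 component; it is not a cut vertex. No other vertex is a cut vertex either.

A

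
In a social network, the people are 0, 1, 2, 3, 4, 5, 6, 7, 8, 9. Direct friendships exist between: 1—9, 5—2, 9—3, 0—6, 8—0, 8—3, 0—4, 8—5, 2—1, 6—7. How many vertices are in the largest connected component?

Starting from 0 we can reach 0, 1, 2, 3, 4, 5, 6, 7, 8, 9. That is one component of size 10.
The largest has 10 vertices.

10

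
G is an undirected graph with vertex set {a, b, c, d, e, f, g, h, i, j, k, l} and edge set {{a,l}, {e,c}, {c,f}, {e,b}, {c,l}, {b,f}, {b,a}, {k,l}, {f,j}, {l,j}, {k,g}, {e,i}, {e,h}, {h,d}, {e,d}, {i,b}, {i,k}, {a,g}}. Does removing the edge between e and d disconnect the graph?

After removing e–d, the path e-h-d still connects them, so the edge is not a bridge.

No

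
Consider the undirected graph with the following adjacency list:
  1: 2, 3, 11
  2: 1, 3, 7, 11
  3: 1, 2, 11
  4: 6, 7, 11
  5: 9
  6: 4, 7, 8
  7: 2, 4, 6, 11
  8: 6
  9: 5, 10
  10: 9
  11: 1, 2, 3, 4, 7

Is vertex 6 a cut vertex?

Deleting 6 raises the number of components from 2 to 3, so 6 is a cut vertex.

Yes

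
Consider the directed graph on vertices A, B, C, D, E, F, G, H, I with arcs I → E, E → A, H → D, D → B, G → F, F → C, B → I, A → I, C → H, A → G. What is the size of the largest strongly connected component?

9

{A, B, C, D, E, F, G, H, I} are all mutually reachable — one SCC of size 9.
The largest has 9 vertices.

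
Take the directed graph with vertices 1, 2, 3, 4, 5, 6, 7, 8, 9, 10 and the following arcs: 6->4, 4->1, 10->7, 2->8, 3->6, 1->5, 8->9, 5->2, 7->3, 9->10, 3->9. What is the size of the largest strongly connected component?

{1, 2, 3, 4, 5, 6, 7, 8, 9, 10} are all mutually reachable — one SCC of size 10.
The largest has 10 vertices.

10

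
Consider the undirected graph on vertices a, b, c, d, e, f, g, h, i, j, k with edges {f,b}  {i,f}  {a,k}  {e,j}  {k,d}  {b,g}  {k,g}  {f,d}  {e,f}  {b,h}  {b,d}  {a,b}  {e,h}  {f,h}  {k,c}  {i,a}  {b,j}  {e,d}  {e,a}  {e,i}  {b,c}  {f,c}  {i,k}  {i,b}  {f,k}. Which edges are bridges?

The edges on the cycle i-f-b-g-k-a-i are not bridges since each lies on that cycle.
Every edge lies on some cycle, so there are no bridges.

none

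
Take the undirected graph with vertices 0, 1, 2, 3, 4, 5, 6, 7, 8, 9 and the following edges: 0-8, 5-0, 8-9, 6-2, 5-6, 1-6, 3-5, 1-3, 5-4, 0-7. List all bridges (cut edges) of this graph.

0-5, 0-7, 0-8, 2-6, 4-5, 8-9

The edges on the cycle 1-3-5-6-1 are not bridges since each lies on that cycle.
But removing 9-8 disconnects 9 from 8; removing 0-8 disconnects 0 from 8; removing 0-7 disconnects 0 from 7; removing 2-6 disconnects 2 from 6 — these are bridges.
In total 6 edges are bridges.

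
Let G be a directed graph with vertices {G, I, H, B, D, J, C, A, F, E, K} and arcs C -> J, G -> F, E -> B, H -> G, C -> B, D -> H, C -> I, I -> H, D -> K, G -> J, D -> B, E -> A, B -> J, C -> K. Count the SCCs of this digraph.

11

{E} is an SCC by itself.
{G} is an SCC by itself.
{I} is an SCC by itself.
{K} is an SCC by itself.
{D} is an SCC by itself.
(and 6 more singleton SCCs)
That gives 11 strongly connected components.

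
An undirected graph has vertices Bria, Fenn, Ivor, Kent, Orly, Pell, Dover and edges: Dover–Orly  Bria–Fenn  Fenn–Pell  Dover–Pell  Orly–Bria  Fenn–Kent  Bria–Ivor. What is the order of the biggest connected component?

7

Starting from Bria we can reach Bria, Fenn, Ivor, Kent, Orly, Pell, Dover. That is one component of size 7.
The largest has 7 vertices.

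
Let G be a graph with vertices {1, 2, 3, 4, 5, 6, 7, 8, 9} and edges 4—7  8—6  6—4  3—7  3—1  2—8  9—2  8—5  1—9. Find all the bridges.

The edges on the cycle 3-1-9-2-8-6-4-7-3 are not bridges since each lies on that cycle.
But removing 5—8 disconnects 5 from 8 — this is a bridge.

5-8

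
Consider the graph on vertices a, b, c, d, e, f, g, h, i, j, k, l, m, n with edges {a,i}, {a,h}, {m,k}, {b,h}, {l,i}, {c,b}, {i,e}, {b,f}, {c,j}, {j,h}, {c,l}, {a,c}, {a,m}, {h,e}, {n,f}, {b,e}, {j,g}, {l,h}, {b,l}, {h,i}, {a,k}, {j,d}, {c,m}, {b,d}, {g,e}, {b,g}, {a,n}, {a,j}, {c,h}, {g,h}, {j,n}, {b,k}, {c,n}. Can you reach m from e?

From e we can reach a, b, c, d, e, f, g, h, i, j, k, l, m, n, which includes m.

Yes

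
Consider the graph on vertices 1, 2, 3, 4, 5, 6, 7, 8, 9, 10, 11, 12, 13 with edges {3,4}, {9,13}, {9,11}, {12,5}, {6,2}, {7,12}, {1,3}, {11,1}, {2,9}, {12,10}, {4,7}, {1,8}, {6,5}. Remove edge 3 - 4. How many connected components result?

1

3 and 4 are still connected via 3-1-11-9-2-6-5-12-7-4, so the component count stays at 1.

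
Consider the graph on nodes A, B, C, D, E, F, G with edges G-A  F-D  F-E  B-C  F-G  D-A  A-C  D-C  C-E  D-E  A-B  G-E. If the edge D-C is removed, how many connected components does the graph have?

1

D and C are still connected via D-A-C, so the component count stays at 1.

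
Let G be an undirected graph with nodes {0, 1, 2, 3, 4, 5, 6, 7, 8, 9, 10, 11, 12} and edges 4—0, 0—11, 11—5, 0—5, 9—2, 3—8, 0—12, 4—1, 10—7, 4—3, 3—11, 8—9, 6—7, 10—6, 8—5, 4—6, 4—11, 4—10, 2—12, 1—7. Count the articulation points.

1

Removing 4 increases the component count from 1 to 2, so 4 is a cut vertex.
By contrast removing 8 leaves 1 component; it is not a cut vertex. No other vertex is a cut vertex either.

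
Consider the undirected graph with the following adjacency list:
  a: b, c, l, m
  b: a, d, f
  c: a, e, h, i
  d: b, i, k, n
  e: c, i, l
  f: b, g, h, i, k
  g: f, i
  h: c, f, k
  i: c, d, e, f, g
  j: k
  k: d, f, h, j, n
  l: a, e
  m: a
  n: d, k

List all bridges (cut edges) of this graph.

The edges on the cycle i-d-b-a-l-e-i are not bridges since each lies on that cycle.
But removing a-m disconnects a from m; removing j-k disconnects j from k — these are bridges.

a-m, j-k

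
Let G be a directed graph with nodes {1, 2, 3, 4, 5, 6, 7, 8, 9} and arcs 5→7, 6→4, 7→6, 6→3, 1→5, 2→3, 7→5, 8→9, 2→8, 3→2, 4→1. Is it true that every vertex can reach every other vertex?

No

There is no directed path from 8 to 6, so the graph is not strongly connected.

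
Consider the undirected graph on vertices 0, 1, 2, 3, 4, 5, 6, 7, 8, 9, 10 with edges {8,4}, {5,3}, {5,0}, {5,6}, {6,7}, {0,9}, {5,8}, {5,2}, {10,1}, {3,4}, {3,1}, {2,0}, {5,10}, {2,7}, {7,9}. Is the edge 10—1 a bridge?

After removing 10—1, the path 10-5-3-1 still connects them, so the edge is not a bridge.

No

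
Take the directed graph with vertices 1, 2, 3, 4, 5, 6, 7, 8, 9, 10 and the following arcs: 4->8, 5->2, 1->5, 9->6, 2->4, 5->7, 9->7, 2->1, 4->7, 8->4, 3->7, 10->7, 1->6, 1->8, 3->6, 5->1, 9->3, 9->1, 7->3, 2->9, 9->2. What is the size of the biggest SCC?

4

{1, 2, 5, 9} are all mutually reachable — one SCC of size 4.
{4, 8} are all mutually reachable — one SCC of size 2.
{3, 7} are all mutually reachable — one SCC of size 2.
{6} is an SCC by itself.
{10} is an SCC by itself.
The largest has 4 vertices.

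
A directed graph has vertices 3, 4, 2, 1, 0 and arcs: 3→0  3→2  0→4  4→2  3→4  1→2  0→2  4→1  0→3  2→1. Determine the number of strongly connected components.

{0, 3} are all mutually reachable — one SCC of size 2.
{1, 2} are all mutually reachable — one SCC of size 2.
{4} is an SCC by itself.
That gives 3 strongly connected components.

3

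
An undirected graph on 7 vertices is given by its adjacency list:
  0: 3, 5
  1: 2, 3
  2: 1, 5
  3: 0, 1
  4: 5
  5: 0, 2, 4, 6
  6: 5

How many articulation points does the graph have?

Removing 5 increases the component count from 1 to 3, so 5 is a cut vertex.
By contrast removing 1 leaves 1 component; it is not a cut vertex. No other vertex is a cut vertex either.

1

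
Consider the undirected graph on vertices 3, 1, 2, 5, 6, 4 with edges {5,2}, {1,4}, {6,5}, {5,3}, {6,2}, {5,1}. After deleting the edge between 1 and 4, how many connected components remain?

2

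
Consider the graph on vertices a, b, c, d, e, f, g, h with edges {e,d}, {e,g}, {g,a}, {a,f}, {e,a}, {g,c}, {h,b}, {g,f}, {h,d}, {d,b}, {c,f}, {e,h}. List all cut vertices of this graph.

e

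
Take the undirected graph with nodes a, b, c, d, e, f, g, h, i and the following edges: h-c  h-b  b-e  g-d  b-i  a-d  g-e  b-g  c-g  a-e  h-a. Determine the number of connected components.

2

f is isolated — a component by itself.
Starting from a we can reach a, b, c, d, e, g, h, i. That is one component of size 8.
Total: 2 components.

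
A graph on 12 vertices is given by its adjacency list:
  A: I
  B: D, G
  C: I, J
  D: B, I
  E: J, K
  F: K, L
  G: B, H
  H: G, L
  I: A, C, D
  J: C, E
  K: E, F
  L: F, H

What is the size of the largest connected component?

12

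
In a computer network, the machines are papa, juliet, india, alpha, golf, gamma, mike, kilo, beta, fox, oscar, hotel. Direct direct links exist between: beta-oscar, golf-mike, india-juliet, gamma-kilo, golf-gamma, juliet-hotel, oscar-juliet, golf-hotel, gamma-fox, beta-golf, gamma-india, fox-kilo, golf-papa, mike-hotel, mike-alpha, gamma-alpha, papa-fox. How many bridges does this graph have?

The edges on the cycle beta-golf-gamma-india-juliet-oscar-beta are not bridges since each lies on that cycle.
Every edge lies on some cycle, so there are no bridges.

0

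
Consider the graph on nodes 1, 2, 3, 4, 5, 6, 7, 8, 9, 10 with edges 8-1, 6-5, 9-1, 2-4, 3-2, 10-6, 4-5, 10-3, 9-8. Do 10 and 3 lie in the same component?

From 10 we can reach 2, 3, 4, 5, 6, 10, which includes 3.

Yes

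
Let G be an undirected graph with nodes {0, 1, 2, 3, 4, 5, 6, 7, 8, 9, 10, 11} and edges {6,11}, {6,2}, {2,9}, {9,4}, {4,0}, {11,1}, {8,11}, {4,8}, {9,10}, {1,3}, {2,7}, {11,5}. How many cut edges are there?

The edges on the cycle 6-2-9-4-8-11-6 are not bridges since each lies on that cycle.
But removing 10–9 disconnects 10 from 9; removing 2–7 disconnects 2 from 7; removing 1–3 disconnects 1 from 3; removing 11–1 disconnects 11 from 1 — these are bridges.
In total 6 edges are bridges.

6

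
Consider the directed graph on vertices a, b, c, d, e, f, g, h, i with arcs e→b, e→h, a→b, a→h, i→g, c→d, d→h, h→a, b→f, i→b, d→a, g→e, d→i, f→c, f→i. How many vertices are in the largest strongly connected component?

{a, b, c, d, e, f, g, h, i} are all mutually reachable — one SCC of size 9.
The largest has 9 vertices.

9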